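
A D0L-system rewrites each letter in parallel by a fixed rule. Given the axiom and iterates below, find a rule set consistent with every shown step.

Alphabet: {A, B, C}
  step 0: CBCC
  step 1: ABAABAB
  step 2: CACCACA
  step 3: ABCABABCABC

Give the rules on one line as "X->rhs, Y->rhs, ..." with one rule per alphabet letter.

  step 2 ⇒ step 3: CACCACA ⇒ AB·C·AB·AB·C·AB·C
    A ↦ C
    C ↦ AB
  step 0 ⇒ step 1: CBCC ⇒ AB·A·AB·AB
    B ↦ A

A->C, B->A, C->AB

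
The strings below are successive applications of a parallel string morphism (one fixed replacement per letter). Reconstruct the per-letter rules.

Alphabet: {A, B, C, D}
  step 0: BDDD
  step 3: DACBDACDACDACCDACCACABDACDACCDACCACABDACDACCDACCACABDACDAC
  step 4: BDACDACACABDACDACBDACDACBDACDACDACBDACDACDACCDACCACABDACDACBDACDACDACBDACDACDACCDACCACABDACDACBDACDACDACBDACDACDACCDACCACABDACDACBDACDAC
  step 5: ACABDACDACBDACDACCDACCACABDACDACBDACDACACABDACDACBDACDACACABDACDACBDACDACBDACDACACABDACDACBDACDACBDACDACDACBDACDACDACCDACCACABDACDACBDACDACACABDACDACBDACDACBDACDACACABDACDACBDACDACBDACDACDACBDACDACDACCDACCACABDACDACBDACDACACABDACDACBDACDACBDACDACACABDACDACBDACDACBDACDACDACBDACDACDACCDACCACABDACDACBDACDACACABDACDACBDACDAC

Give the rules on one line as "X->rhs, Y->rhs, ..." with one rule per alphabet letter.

A->C, B->ACA, C->DAC, D->BDA

  step 4 ⇒ step 5: BDACDACACABDACDACBDACDACBDACDACDACBDACDACDACCDACCACABDACDACBDACDACDACBDACDACDACCDACCACABDACDACBDACDACDACBDACDACDACCDACCACABDACDACBDACDAC ⇒ ACA·BDA·C·DAC·BDA·C·DAC·C·DAC·C·ACA·BDA·C·DAC·BDA·C·DAC·ACA·BDA·C·DAC·BDA·C·DAC·ACA·BDA·C·DAC·BDA·C·DAC·BDA·C·DAC·ACA·BDA·C·DAC·BDA·C·DAC·BDA·C·DAC·DAC·BDA·C·DAC·DAC·C·DAC·C·ACA·BDA·C·DAC·BDA·C·DAC·ACA·BDA·C·DAC·BDA·C·DAC·BDA·C·DAC·ACA·BDA·C·DAC·BDA·C·DAC·BDA·C·DAC·DAC·BDA·C·DAC·DAC·C·DAC·C·ACA·BDA·C·DAC·BDA·C·DAC·ACA·BDA·C·DAC·BDA·C·DAC·BDA·C·DAC·ACA·BDA·C·DAC·BDA·C·DAC·BDA·C·DAC·DAC·BDA·C·DAC·DAC·C·DAC·C·ACA·BDA·C·DAC·BDA·C·DAC·ACA·BDA·C·DAC·BDA·C·DAC
    A ↦ C
    B ↦ ACA
    C ↦ DAC
    D ↦ BDA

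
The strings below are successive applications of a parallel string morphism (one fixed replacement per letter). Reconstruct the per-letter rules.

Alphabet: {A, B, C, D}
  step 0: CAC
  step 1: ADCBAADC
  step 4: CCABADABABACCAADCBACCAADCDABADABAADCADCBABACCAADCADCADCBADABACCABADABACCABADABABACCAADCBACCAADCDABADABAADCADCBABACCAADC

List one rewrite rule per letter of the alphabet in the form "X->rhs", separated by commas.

A->BA, B->DA, C->ADC, D->CCA

  step 0 ⇒ step 1: CAC ⇒ ADC·BA·ADC
    A ↦ BA
    C ↦ ADC
    B ↦ DA  (constrained at step 1)
    D ↦ CCA  (constrained at step 1)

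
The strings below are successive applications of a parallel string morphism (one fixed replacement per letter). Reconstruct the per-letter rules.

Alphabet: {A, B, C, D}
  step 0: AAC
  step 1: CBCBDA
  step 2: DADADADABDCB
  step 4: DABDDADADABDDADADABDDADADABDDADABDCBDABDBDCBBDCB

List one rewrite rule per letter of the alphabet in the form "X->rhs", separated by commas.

  step 1 ⇒ step 2: CBCBDA ⇒ DA·DA·DA·DA·BD·CB
    A ↦ CB
    B ↦ DA
    C ↦ DA
    D ↦ BD

A->CB, B->DA, C->DA, D->BD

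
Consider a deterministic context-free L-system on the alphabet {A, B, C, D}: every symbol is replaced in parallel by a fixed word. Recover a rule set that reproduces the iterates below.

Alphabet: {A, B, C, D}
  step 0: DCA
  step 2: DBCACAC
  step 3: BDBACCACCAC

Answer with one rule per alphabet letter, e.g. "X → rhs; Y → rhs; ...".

  step 2 ⇒ step 3: DBCACAC ⇒ B·DB·AC·C·AC·C·AC
    A ↦ C
    B ↦ DB
    C ↦ AC
    D ↦ B

A->C, B->DB, C->AC, D->B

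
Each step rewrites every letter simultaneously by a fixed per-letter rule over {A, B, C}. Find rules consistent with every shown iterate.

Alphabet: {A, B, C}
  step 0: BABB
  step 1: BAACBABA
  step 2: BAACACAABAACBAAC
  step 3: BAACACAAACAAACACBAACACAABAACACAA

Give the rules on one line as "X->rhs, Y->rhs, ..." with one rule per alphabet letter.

A->AC, B->BA, C->AA

  step 2 ⇒ step 3: BAACACAABAACBAAC ⇒ BA·AC·AC·AA·AC·AA·AC·AC·BA·AC·AC·AA·BA·AC·AC·AA
    A ↦ AC
    B ↦ BA
    C ↦ AA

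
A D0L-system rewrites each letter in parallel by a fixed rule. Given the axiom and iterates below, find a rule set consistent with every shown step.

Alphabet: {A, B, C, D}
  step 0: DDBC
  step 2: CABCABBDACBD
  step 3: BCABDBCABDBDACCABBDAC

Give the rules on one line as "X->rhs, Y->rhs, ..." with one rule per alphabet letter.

A->CA, B->BD, C->B, D->AC

  step 2 ⇒ step 3: CABCABBDACBD ⇒ B·CA·BD·B·CA·BD·BD·AC·CA·B·BD·AC
    A ↦ CA
    B ↦ BD
    C ↦ B
    D ↦ AC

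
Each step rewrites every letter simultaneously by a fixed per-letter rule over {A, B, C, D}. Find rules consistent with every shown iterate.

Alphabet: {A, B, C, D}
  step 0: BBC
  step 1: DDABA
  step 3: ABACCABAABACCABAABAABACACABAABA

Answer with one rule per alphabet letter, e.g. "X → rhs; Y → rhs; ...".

A->CC, B->D, C->ABA, D->CAC

  step 0 ⇒ step 1: BBC ⇒ D·D·ABA
    B ↦ D
    C ↦ ABA
    A ↦ CC  (constrained at step 1)
    D ↦ CAC  (constrained at step 1)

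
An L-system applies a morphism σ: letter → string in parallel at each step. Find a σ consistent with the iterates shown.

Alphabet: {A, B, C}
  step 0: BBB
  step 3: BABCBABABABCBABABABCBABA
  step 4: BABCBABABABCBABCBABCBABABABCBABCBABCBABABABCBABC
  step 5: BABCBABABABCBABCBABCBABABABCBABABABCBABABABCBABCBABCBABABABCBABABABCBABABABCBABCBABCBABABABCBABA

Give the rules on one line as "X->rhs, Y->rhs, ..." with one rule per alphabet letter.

A->BC, B->BA, C->BA

  step 4 ⇒ step 5: BABCBABABABCBABCBABCBABABABCBABCBABCBABABABCBABC ⇒ BA·BC·BA·BA·BA·BC·BA·BC·BA·BC·BA·BA·BA·BC·BA·BA·BA·BC·BA·BA·BA·BC·BA·BC·BA·BC·BA·BA·BA·BC·BA·BA·BA·BC·BA·BA·BA·BC·BA·BC·BA·BC·BA·BA·BA·BC·BA·BA
    A ↦ BC
    B ↦ BA
    C ↦ BA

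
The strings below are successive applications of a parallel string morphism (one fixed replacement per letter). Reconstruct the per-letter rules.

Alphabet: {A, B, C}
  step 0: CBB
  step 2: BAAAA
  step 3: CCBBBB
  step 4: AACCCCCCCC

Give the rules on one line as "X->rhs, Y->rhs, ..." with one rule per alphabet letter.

  step 3 ⇒ step 4: CCBBBB ⇒ A·A·CC·CC·CC·CC
    B ↦ CC
    C ↦ A
  step 2 ⇒ step 3: BAAAA ⇒ CC·B·B·B·B
    A ↦ B

A->B, B->CC, C->A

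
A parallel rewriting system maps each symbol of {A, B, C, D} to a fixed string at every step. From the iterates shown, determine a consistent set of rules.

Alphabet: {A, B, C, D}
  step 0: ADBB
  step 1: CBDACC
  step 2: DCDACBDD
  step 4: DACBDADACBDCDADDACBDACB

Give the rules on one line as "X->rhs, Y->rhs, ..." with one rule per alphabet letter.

  step 1 ⇒ step 2: CBDACC ⇒ D·C·DA·CB·D·D
    A ↦ CB
    B ↦ C
    C ↦ D
    D ↦ DA

A->CB, B->C, C->D, D->DA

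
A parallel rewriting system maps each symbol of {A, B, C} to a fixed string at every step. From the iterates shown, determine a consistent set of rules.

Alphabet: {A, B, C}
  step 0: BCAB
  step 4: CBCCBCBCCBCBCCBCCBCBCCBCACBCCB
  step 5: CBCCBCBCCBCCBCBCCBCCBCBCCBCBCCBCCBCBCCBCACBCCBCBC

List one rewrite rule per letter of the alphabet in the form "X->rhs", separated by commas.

A->CA, B->C, C->CB

  step 4 ⇒ step 5: CBCCBCBCCBCBCCBCCBCBCCBCACBCCB ⇒ CB·C·CB·CB·C·CB·C·CB·CB·C·CB·C·CB·CB·C·CB·CB·C·CB·C·CB·CB·C·CB·CA·CB·C·CB·CB·C
    A ↦ CA
    B ↦ C
    C ↦ CB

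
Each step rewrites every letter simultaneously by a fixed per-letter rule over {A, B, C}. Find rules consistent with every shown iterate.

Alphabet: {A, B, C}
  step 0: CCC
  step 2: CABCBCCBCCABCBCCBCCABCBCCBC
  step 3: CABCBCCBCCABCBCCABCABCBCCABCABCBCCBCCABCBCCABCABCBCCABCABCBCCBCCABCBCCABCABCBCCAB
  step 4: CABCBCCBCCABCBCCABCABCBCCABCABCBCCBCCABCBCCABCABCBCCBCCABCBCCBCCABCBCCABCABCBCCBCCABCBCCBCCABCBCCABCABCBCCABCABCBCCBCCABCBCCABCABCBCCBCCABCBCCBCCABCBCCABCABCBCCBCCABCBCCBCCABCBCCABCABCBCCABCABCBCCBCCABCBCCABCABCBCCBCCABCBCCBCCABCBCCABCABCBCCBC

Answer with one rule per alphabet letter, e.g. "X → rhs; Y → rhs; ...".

A->CBC, B->CBC, C->CAB

  step 3 ⇒ step 4: CABCBCCBCCABCBCCABCABCBCCABCABCBCCBCCABCBCCABCABCBCCABCABCBCCBCCABCBCCABCABCBCCAB ⇒ CAB·CBC·CBC·CAB·CBC·CAB·CAB·CBC·CAB·CAB·CBC·CBC·CAB·CBC·CAB·CAB·CBC·CBC·CAB·CBC·CBC·CAB·CBC·CAB·CAB·CBC·CBC·CAB·CBC·CBC·CAB·CBC·CAB·CAB·CBC·CAB·CAB·CBC·CBC·CAB·CBC·CAB·CAB·CBC·CBC·CAB·CBC·CBC·CAB·CBC·CAB·CAB·CBC·CBC·CAB·CBC·CBC·CAB·CBC·CAB·CAB·CBC·CAB·CAB·CBC·CBC·CAB·CBC·CAB·CAB·CBC·CBC·CAB·CBC·CBC·CAB·CBC·CAB·CAB·CBC·CBC
    A ↦ CBC
    B ↦ CBC
    C ↦ CAB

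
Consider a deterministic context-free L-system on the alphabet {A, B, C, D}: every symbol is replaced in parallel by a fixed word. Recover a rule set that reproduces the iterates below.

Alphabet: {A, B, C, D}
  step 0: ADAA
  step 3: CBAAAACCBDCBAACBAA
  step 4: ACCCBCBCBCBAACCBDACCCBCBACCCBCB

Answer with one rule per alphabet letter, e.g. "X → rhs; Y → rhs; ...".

A->CB, B->CC, C->A, D->BD

  step 3 ⇒ step 4: CBAAAACCBDCBAACBAA ⇒ A·CC·CB·CB·CB·CB·A·A·CC·BD·A·CC·CB·CB·A·CC·CB·CB
    A ↦ CB
    B ↦ CC
    C ↦ A
    D ↦ BD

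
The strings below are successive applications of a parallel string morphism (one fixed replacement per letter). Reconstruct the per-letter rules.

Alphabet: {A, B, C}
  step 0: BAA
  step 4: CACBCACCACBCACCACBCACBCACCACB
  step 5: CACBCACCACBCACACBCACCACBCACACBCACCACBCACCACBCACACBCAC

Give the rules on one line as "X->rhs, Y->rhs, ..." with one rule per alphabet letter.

A->CB, B->C, C->CA

  step 4 ⇒ step 5: CACBCACCACBCACCACBCACBCACCACB ⇒ CA·CB·CA·C·CA·CB·CA·CA·CB·CA·C·CA·CB·CA·CA·CB·CA·C·CA·CB·CA·C·CA·CB·CA·CA·CB·CA·C
    A ↦ CB
    B ↦ C
    C ↦ CA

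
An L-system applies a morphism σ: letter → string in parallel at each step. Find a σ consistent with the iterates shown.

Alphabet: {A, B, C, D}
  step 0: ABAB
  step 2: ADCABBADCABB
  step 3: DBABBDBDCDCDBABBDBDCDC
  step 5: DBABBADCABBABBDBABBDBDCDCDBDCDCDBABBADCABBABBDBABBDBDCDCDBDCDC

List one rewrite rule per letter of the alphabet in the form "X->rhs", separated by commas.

  step 2 ⇒ step 3: ADCABBADCABB ⇒ DB·A·BB·DB·DC·DC·DB·A·BB·DB·DC·DC
    A ↦ DB
    B ↦ DC
    C ↦ BB
    D ↦ A

A->DB, B->DC, C->BB, D->A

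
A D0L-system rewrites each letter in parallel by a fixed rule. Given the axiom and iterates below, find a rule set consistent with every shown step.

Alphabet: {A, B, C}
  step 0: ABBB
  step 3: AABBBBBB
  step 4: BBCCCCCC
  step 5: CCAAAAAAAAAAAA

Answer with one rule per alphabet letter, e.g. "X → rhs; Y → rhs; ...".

  step 4 ⇒ step 5: BBCCCCCC ⇒ C·C·AA·AA·AA·AA·AA·AA
    B ↦ C
    C ↦ AA
  step 3 ⇒ step 4: AABBBBBB ⇒ B·B·C·C·C·C·C·C
    A ↦ B

A->B, B->C, C->AA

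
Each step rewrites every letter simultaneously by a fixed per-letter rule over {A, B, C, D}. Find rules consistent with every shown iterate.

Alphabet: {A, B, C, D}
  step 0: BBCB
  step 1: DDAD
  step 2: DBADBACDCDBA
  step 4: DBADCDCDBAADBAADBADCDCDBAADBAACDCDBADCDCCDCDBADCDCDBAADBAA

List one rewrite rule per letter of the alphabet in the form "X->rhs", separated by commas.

A->CDC, B->D, C->A, D->DBA

  step 1 ⇒ step 2: DDAD ⇒ DBA·DBA·CDC·DBA
    A ↦ CDC
    D ↦ DBA
  step 0 ⇒ step 1: BBCB ⇒ D·D·A·D
    B ↦ D
  step 0 ⇒ step 1: BBCB ⇒ D·D·A·D
    C ↦ A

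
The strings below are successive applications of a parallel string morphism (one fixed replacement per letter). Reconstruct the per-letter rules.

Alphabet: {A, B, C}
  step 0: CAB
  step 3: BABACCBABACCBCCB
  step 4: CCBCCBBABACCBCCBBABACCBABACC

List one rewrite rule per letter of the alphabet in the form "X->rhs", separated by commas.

A->B, B->CC, C->BA

  step 3 ⇒ step 4: BABACCBABACCBCCB ⇒ CC·B·CC·B·BA·BA·CC·B·CC·B·BA·BA·CC·BA·BA·CC
    A ↦ B
    B ↦ CC
    C ↦ BA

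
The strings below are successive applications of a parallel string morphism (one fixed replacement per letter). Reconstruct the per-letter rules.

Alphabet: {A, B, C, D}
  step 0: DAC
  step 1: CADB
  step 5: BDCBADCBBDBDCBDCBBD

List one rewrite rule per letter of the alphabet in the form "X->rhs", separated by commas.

A->AD, B->BD, C->B, D->C

  step 0 ⇒ step 1: DAC ⇒ C·AD·B
    A ↦ AD
    C ↦ B
    D ↦ C
    B ↦ BD  (constrained at step 1)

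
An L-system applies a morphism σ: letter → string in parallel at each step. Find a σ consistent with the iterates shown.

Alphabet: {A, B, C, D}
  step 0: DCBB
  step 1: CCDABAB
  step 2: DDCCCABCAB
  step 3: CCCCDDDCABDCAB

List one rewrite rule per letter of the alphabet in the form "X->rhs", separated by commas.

  step 2 ⇒ step 3: DDCCCABCAB ⇒ CC·CC·D·D·D·C·AB·D·C·AB
    A ↦ C
    B ↦ AB
    C ↦ D
    D ↦ CC

A->C, B->AB, C->D, D->CC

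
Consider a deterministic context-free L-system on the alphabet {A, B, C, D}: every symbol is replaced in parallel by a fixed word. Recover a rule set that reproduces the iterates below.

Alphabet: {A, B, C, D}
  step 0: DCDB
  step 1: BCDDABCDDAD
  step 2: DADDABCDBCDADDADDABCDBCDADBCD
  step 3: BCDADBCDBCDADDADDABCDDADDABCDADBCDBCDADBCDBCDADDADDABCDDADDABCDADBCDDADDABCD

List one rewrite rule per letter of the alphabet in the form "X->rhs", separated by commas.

A->AD, B->DAD, C->DA, D->BCD

  step 2 ⇒ step 3: DADDABCDBCDADDADDABCDBCDADBCD ⇒ BCD·AD·BCD·BCD·AD·DAD·DA·BCD·DAD·DA·BCD·AD·BCD·BCD·AD·BCD·BCD·AD·DAD·DA·BCD·DAD·DA·BCD·AD·BCD·DAD·DA·BCD
    A ↦ AD
    B ↦ DAD
    C ↦ DA
    D ↦ BCD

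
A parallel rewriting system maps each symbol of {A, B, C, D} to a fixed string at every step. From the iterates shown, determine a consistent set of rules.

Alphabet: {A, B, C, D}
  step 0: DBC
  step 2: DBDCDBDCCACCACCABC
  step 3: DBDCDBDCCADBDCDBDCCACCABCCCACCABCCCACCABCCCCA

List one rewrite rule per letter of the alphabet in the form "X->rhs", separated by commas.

  step 2 ⇒ step 3: DBDCDBDCCACCACCABC ⇒ DBD·C·DBD·CCA·DBD·C·DBD·CCA·CCA·BC·CCA·CCA·BC·CCA·CCA·BC·C·CCA
    A ↦ BC
    B ↦ C
    C ↦ CCA
    D ↦ DBD

A->BC, B->C, C->CCA, D->DBD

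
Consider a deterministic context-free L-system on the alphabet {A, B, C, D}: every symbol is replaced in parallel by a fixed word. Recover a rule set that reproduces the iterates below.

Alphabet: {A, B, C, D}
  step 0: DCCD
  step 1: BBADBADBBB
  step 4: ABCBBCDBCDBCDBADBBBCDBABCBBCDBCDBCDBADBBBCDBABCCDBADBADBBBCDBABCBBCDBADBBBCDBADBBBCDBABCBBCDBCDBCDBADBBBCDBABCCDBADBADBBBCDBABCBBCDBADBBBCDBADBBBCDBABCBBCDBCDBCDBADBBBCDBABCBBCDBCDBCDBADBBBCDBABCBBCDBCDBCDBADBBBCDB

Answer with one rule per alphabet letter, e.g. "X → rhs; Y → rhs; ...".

  step 0 ⇒ step 1: DCCD ⇒ BB·ADB·ADB·BB
    C ↦ ADB
    D ↦ BB
    A ↦ ABC  (constrained at step 1)
    B ↦ CDB  (constrained at step 1)

A->ABC, B->CDB, C->ADB, D->BB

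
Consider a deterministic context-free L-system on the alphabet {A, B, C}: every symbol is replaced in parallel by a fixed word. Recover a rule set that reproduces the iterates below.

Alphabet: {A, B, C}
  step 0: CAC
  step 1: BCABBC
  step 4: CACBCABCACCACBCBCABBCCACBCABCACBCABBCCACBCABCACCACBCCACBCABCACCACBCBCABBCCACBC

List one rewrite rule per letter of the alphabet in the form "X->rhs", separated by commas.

A->AB, B->CAC, C->BC

  step 0 ⇒ step 1: CAC ⇒ BC·AB·BC
    A ↦ AB
    C ↦ BC
    B ↦ CAC  (constrained at step 1)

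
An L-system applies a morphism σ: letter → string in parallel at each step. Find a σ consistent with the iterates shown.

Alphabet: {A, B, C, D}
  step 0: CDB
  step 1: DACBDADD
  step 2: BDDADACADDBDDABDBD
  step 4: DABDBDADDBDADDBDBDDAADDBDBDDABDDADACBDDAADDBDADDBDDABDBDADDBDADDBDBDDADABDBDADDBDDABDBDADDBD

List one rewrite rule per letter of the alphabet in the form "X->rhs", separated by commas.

A->DA, B->ADD, C->DAC, D->BD

  step 1 ⇒ step 2: DACBDADD ⇒ BD·DA·DAC·ADD·BD·DA·BD·BD
    A ↦ DA
    B ↦ ADD
    C ↦ DAC
    D ↦ BD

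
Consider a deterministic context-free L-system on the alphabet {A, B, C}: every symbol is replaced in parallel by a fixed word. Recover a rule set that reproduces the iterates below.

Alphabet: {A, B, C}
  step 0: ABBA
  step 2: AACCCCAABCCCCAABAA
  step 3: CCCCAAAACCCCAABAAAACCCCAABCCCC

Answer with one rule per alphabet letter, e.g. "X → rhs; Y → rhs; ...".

  step 2 ⇒ step 3: AACCCCAABCCCCAABAA ⇒ CC·CC·A·A·A·A·CC·CC·AAB·A·A·A·A·CC·CC·AAB·CC·CC
    A ↦ CC
    B ↦ AAB
    C ↦ A

A->CC, B->AAB, C->A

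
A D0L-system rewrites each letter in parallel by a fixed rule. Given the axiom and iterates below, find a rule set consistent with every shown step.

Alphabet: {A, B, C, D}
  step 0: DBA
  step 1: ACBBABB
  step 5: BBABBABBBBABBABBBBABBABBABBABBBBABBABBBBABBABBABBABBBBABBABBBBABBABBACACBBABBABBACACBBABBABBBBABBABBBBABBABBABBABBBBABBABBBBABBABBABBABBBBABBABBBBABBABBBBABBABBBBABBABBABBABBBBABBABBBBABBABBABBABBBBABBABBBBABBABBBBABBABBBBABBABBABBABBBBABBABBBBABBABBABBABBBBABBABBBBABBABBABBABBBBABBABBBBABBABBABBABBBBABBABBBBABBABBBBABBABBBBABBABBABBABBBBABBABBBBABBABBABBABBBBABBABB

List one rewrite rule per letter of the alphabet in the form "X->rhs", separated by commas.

A->BB, B->BBA, C->ADD, D->AC

  step 0 ⇒ step 1: DBA ⇒ AC·BBA·BB
    A ↦ BB
    B ↦ BBA
    D ↦ AC
    C ↦ ADD  (constrained at step 1)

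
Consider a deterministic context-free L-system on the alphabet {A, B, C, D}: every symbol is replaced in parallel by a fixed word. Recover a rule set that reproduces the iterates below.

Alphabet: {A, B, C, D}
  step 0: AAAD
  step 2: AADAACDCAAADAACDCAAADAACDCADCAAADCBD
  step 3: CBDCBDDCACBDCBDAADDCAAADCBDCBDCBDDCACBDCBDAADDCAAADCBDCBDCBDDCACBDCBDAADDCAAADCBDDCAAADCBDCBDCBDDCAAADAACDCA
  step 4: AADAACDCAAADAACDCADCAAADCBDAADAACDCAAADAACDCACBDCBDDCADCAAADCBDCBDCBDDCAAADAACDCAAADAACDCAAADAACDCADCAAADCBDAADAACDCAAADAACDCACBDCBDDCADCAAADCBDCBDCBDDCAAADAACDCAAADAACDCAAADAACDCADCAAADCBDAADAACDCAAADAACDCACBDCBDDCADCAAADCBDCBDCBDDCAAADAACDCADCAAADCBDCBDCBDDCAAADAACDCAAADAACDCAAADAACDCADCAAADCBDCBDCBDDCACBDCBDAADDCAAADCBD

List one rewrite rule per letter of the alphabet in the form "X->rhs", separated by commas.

  step 3 ⇒ step 4: CBDCBDDCACBDCBDAADDCAAADCBDCBDCBDDCACBDCBDAADDCAAADCBDCBDCBDDCACBDCBDAADDCAAADCBDDCAAADCBDCBDCBDDCAAADAACDCA ⇒ AAD·AAC·DCA·AAD·AAC·DCA·DCA·AAD·CBD·AAD·AAC·DCA·AAD·AAC·DCA·CBD·CBD·DCA·DCA·AAD·CBD·CBD·CBD·DCA·AAD·AAC·DCA·AAD·AAC·DCA·AAD·AAC·DCA·DCA·AAD·CBD·AAD·AAC·DCA·AAD·AAC·DCA·CBD·CBD·DCA·DCA·AAD·CBD·CBD·CBD·DCA·AAD·AAC·DCA·AAD·AAC·DCA·AAD·AAC·DCA·DCA·AAD·CBD·AAD·AAC·DCA·AAD·AAC·DCA·CBD·CBD·DCA·DCA·AAD·CBD·CBD·CBD·DCA·AAD·AAC·DCA·DCA·AAD·CBD·CBD·CBD·DCA·AAD·AAC·DCA·AAD·AAC·DCA·AAD·AAC·DCA·DCA·AAD·CBD·CBD·CBD·DCA·CBD·CBD·AAD·DCA·AAD·CBD
    A ↦ CBD
    B ↦ AAC
    C ↦ AAD
    D ↦ DCA

A->CBD, B->AAC, C->AAD, D->DCA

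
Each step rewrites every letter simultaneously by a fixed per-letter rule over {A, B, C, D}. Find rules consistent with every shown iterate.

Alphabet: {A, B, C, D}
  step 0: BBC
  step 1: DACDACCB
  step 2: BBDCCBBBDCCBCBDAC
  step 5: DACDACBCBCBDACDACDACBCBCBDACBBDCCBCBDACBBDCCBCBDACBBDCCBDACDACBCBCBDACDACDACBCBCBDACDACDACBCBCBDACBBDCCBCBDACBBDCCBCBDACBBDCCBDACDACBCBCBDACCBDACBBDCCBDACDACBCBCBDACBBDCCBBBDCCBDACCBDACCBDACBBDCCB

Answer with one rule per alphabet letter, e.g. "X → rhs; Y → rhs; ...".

  step 1 ⇒ step 2: DACDACCB ⇒ B·BDC·CB·B·BDC·CB·CB·DAC
    A ↦ BDC
    B ↦ DAC
    C ↦ CB
    D ↦ B

A->BDC, B->DAC, C->CB, D->B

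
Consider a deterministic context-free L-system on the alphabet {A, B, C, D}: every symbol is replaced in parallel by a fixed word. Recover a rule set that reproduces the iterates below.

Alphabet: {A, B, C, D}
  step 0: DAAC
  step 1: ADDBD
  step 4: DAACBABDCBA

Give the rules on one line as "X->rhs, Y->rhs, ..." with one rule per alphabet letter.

  step 0 ⇒ step 1: DAAC ⇒ A·D·D·BD
    A ↦ D
    C ↦ BD
    D ↦ A
    B ↦ CB  (constrained at step 1)

A->D, B->CB, C->BD, D->A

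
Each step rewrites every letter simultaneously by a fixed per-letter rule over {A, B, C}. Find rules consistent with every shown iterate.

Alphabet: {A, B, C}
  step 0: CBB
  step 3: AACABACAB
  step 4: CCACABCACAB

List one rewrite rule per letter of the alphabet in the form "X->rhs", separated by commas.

A->C, B->AB, C->A

  step 3 ⇒ step 4: AACABACAB ⇒ C·C·A·C·AB·C·A·C·AB
    A ↦ C
    B ↦ AB
    C ↦ A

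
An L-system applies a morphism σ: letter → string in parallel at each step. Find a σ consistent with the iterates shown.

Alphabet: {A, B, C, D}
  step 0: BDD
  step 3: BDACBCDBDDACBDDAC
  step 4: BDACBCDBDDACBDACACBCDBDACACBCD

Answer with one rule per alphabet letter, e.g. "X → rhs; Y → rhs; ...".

A->BC, B->BD, C->D, D->AC

  step 3 ⇒ step 4: BDACBCDBDDACBDDAC ⇒ BD·AC·BC·D·BD·D·AC·BD·AC·AC·BC·D·BD·AC·AC·BC·D
    A ↦ BC
    B ↦ BD
    C ↦ D
    D ↦ AC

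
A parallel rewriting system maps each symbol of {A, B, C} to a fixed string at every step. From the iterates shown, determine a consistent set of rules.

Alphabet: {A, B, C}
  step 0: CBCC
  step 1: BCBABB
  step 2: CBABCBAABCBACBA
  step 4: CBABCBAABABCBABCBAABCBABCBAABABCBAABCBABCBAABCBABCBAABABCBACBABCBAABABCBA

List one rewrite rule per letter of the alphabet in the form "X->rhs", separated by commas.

  step 1 ⇒ step 2: BCBABB ⇒ CBA·B·CBA·AB·CBA·CBA
    A ↦ AB
    B ↦ CBA
    C ↦ B

A->AB, B->CBA, C->B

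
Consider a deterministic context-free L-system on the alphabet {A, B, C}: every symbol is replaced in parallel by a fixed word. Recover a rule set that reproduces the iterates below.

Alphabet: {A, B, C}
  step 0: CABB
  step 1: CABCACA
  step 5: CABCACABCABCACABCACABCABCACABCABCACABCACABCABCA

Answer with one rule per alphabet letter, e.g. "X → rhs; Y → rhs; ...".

A->B, B->CA, C->CA

  step 0 ⇒ step 1: CABB ⇒ CA·B·CA·CA
    A ↦ B
    B ↦ CA
    C ↦ CA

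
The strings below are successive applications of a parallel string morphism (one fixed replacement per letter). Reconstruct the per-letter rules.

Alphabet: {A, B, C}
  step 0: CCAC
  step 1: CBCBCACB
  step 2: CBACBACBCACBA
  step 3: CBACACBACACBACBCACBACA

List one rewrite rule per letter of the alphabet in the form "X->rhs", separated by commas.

A->CA, B->A, C->CB

  step 2 ⇒ step 3: CBACBACBCACBA ⇒ CB·A·CA·CB·A·CA·CB·A·CB·CA·CB·A·CA
    A ↦ CA
    B ↦ A
    C ↦ CB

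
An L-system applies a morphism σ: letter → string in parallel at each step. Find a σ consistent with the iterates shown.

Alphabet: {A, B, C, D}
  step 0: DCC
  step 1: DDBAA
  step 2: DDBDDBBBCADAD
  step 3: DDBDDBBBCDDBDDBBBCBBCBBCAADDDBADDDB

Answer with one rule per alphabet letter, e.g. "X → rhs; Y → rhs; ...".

  step 2 ⇒ step 3: DDBDDBBBCADAD ⇒ DDB·DDB·BBC·DDB·DDB·BBC·BBC·BBC·A·AD·DDB·AD·DDB
    A ↦ AD
    B ↦ BBC
    C ↦ A
    D ↦ DDB

A->AD, B->BBC, C->A, D->DDB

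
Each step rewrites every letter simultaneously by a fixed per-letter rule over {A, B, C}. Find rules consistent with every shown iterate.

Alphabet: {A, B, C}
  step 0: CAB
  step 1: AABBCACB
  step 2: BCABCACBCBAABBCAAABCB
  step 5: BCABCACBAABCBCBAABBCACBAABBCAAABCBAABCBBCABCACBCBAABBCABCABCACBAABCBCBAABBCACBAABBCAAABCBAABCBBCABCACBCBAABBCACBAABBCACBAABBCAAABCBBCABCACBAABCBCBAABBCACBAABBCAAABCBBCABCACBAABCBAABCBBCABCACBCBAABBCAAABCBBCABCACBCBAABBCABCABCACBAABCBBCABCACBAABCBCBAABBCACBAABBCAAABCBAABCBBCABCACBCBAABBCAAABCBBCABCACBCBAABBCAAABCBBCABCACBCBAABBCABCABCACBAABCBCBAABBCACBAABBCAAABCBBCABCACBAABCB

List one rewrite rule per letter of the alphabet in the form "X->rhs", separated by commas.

  step 1 ⇒ step 2: AABBCACB ⇒ BCA·BCA·CB·CB·AAB·BCA·AAB·CB
    A ↦ BCA
    B ↦ CB
    C ↦ AAB

A->BCA, B->CB, C->AAB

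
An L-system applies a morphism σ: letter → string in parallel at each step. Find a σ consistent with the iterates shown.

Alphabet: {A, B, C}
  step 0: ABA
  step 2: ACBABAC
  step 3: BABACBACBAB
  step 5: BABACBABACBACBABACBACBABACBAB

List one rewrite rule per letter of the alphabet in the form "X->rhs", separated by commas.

A->B, B->AC, C->AB

  step 2 ⇒ step 3: ACBABAC ⇒ B·AB·AC·B·AC·B·AB
    A ↦ B
    B ↦ AC
    C ↦ AB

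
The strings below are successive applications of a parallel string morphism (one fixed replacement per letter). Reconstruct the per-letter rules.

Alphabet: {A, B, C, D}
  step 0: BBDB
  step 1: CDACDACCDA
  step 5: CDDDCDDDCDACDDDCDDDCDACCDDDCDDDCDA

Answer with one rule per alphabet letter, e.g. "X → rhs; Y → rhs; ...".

A->CCB, B->CDA, C->D, D->C

  step 0 ⇒ step 1: BBDB ⇒ CDA·CDA·C·CDA
    B ↦ CDA
    D ↦ C
    A ↦ CCB  (constrained at step 1)
    C ↦ D  (constrained at step 1)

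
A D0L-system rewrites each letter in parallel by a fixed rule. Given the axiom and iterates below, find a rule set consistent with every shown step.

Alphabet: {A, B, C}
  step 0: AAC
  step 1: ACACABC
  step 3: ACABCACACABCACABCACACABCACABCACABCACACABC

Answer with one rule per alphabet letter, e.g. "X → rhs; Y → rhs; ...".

  step 0 ⇒ step 1: AAC ⇒ AC·AC·ABC
    A ↦ AC
    C ↦ ABC
    B ↦ AC  (constrained at step 1)

A->AC, B->AC, C->ABC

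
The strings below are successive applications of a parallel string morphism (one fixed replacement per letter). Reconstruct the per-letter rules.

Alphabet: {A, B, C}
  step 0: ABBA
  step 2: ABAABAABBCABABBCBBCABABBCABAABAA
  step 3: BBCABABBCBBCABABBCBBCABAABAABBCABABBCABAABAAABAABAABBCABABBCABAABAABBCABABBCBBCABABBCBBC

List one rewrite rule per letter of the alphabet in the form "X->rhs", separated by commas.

  step 2 ⇒ step 3: ABAABAABBCABABBCBBCABABBCABAABAA ⇒ BBC·ABA·BBC·BBC·ABA·BBC·BBC·ABA·ABA·A·BBC·ABA·BBC·ABA·ABA·A·ABA·ABA·A·BBC·ABA·BBC·ABA·ABA·A·BBC·ABA·BBC·BBC·ABA·BBC·BBC
    A ↦ BBC
    B ↦ ABA
    C ↦ A

A->BBC, B->ABA, C->A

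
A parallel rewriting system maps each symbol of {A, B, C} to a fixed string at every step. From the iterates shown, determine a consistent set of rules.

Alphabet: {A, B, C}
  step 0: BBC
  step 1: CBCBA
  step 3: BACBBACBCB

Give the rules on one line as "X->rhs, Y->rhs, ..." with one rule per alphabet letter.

A->B, B->CB, C->A

  step 0 ⇒ step 1: BBC ⇒ CB·CB·A
    B ↦ CB
    C ↦ A
    A ↦ B  (constrained at step 1)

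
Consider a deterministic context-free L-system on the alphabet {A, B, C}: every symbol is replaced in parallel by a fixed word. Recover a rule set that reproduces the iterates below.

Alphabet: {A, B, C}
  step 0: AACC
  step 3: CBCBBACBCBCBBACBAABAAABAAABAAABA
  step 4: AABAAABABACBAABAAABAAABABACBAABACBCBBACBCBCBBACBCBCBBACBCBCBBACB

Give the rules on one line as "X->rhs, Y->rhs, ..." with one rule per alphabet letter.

A->CB, B->BA, C->AA

  step 3 ⇒ step 4: CBCBBACBCBCBBACBAABAAABAAABAAABA ⇒ AA·BA·AA·BA·BA·CB·AA·BA·AA·BA·AA·BA·BA·CB·AA·BA·CB·CB·BA·CB·CB·CB·BA·CB·CB·CB·BA·CB·CB·CB·BA·CB
    A ↦ CB
    B ↦ BA
    C ↦ AA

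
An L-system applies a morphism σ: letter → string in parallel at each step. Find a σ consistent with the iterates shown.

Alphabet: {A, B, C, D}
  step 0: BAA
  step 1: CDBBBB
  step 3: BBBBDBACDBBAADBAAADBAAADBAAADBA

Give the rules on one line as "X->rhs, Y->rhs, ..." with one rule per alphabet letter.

  step 0 ⇒ step 1: BAA ⇒ CD·BB·BB
    A ↦ BB
    B ↦ CD
    C ↦ AA  (constrained at step 1)
    D ↦ DBA  (constrained at step 1)

A->BB, B->CD, C->AA, D->DBA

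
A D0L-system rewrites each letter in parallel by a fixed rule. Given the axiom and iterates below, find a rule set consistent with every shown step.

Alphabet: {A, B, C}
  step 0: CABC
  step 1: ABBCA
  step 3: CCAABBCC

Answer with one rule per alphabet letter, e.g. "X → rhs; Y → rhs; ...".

A->BB, B->C, C->A

  step 0 ⇒ step 1: CABC ⇒ A·BB·C·A
    A ↦ BB
    B ↦ C
    C ↦ A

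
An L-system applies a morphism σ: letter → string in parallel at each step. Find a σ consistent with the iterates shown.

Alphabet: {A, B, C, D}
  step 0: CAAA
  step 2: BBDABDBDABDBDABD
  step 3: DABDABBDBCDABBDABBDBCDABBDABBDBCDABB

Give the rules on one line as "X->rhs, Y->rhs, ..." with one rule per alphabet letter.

A->DBC, B->DAB, C->D, D->B

  step 2 ⇒ step 3: BBDABDBDABDBDABD ⇒ DAB·DAB·B·DBC·DAB·B·DAB·B·DBC·DAB·B·DAB·B·DBC·DAB·B
    A ↦ DBC
    B ↦ DAB
    D ↦ B
    C ↦ D  (constrained at step 0)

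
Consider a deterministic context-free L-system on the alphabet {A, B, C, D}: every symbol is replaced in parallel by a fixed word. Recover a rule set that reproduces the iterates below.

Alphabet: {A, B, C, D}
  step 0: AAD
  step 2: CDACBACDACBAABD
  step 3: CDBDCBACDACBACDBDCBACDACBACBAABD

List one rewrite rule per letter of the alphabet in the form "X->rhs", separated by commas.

  step 2 ⇒ step 3: CDACBACDACBAABD ⇒ CD·BD·CBA·CD·A·CBA·CD·BD·CBA·CD·A·CBA·CBA·A·BD
    A ↦ CBA
    B ↦ A
    C ↦ CD
    D ↦ BD

A->CBA, B->A, C->CD, D->BD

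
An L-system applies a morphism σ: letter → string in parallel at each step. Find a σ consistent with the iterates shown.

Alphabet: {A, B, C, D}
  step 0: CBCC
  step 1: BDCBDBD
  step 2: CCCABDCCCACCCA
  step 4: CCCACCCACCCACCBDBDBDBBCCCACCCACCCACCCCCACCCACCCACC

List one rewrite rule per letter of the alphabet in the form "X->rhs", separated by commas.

  step 1 ⇒ step 2: BDCBDBD ⇒ C·CCA·BD·C·CCA·C·CCA
    B ↦ C
    C ↦ BD
    D ↦ CCA
    A ↦ BB  (constrained at step 2)

A->BB, B->C, C->BD, D->CCA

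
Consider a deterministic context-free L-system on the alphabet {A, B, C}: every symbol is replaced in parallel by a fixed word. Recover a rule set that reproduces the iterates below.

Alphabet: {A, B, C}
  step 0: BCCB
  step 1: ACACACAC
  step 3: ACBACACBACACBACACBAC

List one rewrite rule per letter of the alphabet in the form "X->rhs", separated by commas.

A->B, B->AC, C->AC

  step 0 ⇒ step 1: BCCB ⇒ AC·AC·AC·AC
    B ↦ AC
    C ↦ AC
    A ↦ B  (constrained at step 1)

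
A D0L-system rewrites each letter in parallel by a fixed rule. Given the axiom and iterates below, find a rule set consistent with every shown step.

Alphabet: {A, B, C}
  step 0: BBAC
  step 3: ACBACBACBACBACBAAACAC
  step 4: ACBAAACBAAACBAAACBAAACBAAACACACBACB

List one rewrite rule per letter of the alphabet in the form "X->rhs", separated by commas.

A->AC, B->AA, C->B

  step 3 ⇒ step 4: ACBACBACBACBACBAAACAC ⇒ AC·B·AA·AC·B·AA·AC·B·AA·AC·B·AA·AC·B·AA·AC·AC·AC·B·AC·B
    A ↦ AC
    B ↦ AA
    C ↦ B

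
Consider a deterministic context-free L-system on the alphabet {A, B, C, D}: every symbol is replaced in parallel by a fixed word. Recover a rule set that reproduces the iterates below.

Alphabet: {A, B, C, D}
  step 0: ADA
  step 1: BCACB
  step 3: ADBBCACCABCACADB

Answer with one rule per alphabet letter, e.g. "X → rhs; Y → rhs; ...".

A->B, B->CA, C->AD, D->CAC

  step 0 ⇒ step 1: ADA ⇒ B·CAC·B
    A ↦ B
    D ↦ CAC
    B ↦ CA  (constrained at step 1)
    C ↦ AD  (constrained at step 1)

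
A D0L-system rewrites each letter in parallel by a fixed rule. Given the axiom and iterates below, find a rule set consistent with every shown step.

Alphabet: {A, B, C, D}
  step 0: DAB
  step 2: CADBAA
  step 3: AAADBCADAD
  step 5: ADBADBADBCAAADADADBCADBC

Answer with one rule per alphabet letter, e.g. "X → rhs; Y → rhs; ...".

  step 2 ⇒ step 3: CADBAA ⇒ AA·AD·B·C·AD·AD
    A ↦ AD
    B ↦ C
    C ↦ AA
    D ↦ B

A->AD, B->C, C->AA, D->B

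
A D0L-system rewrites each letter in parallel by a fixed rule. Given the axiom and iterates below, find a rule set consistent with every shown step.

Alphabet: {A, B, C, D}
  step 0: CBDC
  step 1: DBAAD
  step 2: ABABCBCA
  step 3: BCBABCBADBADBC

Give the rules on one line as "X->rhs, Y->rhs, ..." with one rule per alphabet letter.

  step 2 ⇒ step 3: ABABCBCA ⇒ BC·BA·BC·BA·D·BA·D·BC
    A ↦ BC
    B ↦ BA
    C ↦ D
  step 0 ⇒ step 1: CBDC ⇒ D·BA·A·D
    D ↦ A

A->BC, B->BA, C->D, D->A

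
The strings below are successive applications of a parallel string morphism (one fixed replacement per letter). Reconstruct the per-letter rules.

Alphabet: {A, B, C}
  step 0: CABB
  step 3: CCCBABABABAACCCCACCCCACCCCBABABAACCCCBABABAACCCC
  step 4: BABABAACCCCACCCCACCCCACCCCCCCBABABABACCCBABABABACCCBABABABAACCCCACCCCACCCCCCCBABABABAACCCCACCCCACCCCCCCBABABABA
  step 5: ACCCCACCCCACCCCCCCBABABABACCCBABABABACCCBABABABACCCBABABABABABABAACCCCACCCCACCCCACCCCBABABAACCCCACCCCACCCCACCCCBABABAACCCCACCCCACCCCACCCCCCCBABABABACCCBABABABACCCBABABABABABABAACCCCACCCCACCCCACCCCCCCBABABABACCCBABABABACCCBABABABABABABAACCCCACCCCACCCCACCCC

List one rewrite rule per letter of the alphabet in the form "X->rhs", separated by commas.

  step 4 ⇒ step 5: BABABAACCCCACCCCACCCCACCCCCCCBABABABACCCBABABABACCCBABABABAACCCCACCCCACCCCCCCBABABABAACCCCACCCCACCCCCCCBABABABA ⇒ AC·CCC·AC·CCC·AC·CCC·CCC·BA·BA·BA·BA·CCC·BA·BA·BA·BA·CCC·BA·BA·BA·BA·CCC·BA·BA·BA·BA·BA·BA·BA·AC·CCC·AC·CCC·AC·CCC·AC·CCC·BA·BA·BA·AC·CCC·AC·CCC·AC·CCC·AC·CCC·BA·BA·BA·AC·CCC·AC·CCC·AC·CCC·AC·CCC·CCC·BA·BA·BA·BA·CCC·BA·BA·BA·BA·CCC·BA·BA·BA·BA·BA·BA·BA·AC·CCC·AC·CCC·AC·CCC·AC·CCC·CCC·BA·BA·BA·BA·CCC·BA·BA·BA·BA·CCC·BA·BA·BA·BA·BA·BA·BA·AC·CCC·AC·CCC·AC·CCC·AC·CCC
    A ↦ CCC
    B ↦ AC
    C ↦ BA

A->CCC, B->AC, C->BA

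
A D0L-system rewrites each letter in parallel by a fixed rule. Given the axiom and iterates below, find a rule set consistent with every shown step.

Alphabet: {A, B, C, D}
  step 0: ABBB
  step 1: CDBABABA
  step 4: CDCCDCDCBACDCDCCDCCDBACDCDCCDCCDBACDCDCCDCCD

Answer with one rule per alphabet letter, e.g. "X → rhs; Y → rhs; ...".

  step 0 ⇒ step 1: ABBB ⇒ CD·BA·BA·BA
    A ↦ CD
    B ↦ BA
    C ↦ CD  (constrained at step 1)
    D ↦ C  (constrained at step 1)

A->CD, B->BA, C->CD, D->C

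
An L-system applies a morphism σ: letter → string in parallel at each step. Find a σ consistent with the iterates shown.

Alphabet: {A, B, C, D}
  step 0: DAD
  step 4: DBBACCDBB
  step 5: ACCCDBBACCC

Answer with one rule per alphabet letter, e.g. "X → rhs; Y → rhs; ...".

A->D, B->C, C->B, D->AC

  step 4 ⇒ step 5: DBBACCDBB ⇒ AC·C·C·D·B·B·AC·C·C
    A ↦ D
    B ↦ C
    C ↦ B
    D ↦ AC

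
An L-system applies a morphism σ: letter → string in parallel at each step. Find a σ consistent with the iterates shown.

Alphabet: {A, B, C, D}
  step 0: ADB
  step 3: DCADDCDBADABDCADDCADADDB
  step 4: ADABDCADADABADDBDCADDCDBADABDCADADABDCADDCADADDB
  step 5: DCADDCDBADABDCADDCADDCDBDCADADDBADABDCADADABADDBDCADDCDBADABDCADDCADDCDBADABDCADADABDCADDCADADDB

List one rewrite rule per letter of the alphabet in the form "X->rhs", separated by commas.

  step 4 ⇒ step 5: ADABDCADADABADDBDCADDCDBADABDCADADABDCADDCADADDB ⇒ DC·AD·DC·DB·AD·AB·DC·AD·DC·AD·DC·DB·DC·AD·AD·DB·AD·AB·DC·AD·AD·AB·AD·DB·DC·AD·DC·DB·AD·AB·DC·AD·DC·AD·DC·DB·AD·AB·DC·AD·AD·AB·DC·AD·DC·AD·AD·DB
    A ↦ DC
    B ↦ DB
    C ↦ AB
    D ↦ AD

A->DC, B->DB, C->AB, D->AD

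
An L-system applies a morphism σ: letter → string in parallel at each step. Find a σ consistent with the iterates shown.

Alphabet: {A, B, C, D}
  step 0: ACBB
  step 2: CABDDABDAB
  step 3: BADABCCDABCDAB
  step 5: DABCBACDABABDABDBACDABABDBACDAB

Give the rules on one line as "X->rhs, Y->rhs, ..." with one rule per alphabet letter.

  step 2 ⇒ step 3: CABDDABDAB ⇒ BA·D·AB·C·C·D·AB·C·D·AB
    A ↦ D
    B ↦ AB
    C ↦ BA
    D ↦ C

A->D, B->AB, C->BA, D->C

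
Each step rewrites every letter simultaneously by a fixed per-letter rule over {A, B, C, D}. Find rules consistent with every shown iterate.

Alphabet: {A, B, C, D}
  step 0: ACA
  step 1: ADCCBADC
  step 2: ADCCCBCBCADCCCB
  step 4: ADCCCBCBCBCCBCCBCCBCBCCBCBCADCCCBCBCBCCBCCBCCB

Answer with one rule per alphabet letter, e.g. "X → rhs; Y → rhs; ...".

A->ADC, B->C, C->CB, D->C

  step 1 ⇒ step 2: ADCCBADC ⇒ ADC·C·CB·CB·C·ADC·C·CB
    A ↦ ADC
    B ↦ C
    C ↦ CB
    D ↦ C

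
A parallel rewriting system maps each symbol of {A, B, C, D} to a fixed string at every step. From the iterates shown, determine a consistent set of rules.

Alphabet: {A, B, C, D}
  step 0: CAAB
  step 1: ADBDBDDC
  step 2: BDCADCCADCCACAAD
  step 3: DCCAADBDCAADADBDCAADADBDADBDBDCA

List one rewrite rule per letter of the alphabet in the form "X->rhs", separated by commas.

A->BD, B->DC, C->AD, D->CA

  step 2 ⇒ step 3: BDCADCCADCCACAAD ⇒ DC·CA·AD·BD·CA·AD·AD·BD·CA·AD·AD·BD·AD·BD·BD·CA
    A ↦ BD
    B ↦ DC
    C ↦ AD
    D ↦ CA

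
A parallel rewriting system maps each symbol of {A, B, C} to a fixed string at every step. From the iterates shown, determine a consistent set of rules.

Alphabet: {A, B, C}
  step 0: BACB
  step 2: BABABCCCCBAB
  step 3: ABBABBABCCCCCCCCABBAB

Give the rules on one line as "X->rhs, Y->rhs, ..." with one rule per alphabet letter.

A->B, B->AB, C->CC

  step 2 ⇒ step 3: BABABCCCCBAB ⇒ AB·B·AB·B·AB·CC·CC·CC·CC·AB·B·AB
    A ↦ B
    B ↦ AB
    C ↦ CC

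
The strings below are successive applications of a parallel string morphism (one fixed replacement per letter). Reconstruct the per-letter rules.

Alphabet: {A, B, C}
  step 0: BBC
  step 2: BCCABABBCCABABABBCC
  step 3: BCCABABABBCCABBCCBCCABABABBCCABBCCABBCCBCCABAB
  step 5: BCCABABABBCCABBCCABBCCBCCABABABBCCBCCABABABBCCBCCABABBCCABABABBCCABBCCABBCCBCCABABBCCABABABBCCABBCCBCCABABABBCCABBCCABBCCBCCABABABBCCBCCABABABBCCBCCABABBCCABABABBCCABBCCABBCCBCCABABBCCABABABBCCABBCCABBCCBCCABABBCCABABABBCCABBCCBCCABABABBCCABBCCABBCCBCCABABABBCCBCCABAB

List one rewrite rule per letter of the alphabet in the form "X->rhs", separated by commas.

  step 2 ⇒ step 3: BCCABABBCCABABABBCC ⇒ BCC·AB·AB·AB·BCC·AB·BCC·BCC·AB·AB·AB·BCC·AB·BCC·AB·BCC·BCC·AB·AB
    A ↦ AB
    B ↦ BCC
    C ↦ AB

A->AB, B->BCC, C->AB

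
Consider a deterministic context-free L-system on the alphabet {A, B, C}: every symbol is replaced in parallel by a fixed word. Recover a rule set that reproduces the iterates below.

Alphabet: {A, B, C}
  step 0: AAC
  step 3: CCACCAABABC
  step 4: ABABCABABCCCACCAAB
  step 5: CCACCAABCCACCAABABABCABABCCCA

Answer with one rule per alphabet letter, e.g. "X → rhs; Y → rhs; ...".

A->C, B->CA, C->AB

  step 4 ⇒ step 5: ABABCABABCCCACCAAB ⇒ C·CA·C·CA·AB·C·CA·C·CA·AB·AB·AB·C·AB·AB·C·C·CA
    A ↦ C
    B ↦ CA
    C ↦ AB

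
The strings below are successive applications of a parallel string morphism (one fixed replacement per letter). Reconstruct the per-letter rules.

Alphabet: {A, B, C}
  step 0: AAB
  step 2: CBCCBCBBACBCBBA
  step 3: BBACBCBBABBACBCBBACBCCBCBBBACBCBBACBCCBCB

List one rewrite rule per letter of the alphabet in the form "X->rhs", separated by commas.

A->B, B->CBC, C->BBA

  step 2 ⇒ step 3: CBCCBCBBACBCBBA ⇒ BBA·CBC·BBA·BBA·CBC·BBA·CBC·CBC·B·BBA·CBC·BBA·CBC·CBC·B
    A ↦ B
    B ↦ CBC
    C ↦ BBA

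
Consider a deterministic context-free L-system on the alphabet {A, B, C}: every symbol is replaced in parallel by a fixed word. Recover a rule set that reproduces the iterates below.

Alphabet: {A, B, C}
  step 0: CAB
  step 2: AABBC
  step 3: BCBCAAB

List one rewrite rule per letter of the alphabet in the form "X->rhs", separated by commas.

A->BC, B->A, C->B

  step 2 ⇒ step 3: AABBC ⇒ BC·BC·A·A·B
    A ↦ BC
    B ↦ A
    C ↦ B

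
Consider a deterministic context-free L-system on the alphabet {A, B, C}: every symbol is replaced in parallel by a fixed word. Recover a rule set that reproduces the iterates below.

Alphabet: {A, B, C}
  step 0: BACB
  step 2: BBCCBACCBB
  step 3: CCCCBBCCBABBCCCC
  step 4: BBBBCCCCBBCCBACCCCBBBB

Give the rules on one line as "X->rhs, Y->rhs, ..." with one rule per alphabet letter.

  step 3 ⇒ step 4: CCCCBBCCBABBCCCC ⇒ B·B·B·B·CC·CC·B·B·CC·BA·CC·CC·B·B·B·B
    A ↦ BA
    B ↦ CC
    C ↦ B

A->BA, B->CC, C->B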